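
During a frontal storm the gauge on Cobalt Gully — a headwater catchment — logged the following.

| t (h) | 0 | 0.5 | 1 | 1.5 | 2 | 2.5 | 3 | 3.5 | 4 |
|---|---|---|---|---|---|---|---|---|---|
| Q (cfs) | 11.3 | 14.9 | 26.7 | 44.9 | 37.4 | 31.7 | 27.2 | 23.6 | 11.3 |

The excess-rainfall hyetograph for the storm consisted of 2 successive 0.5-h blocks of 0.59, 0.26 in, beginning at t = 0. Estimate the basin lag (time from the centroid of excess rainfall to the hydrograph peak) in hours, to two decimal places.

Centroid of excess rainfall: t_c = Σ P_i·t̄_i / ΣP_i = 0.4029 h (block centres at 0.25, 0.75 h).
Hydrograph peak occurs at t = 1.5 h, so basin lag t_L = 1.5 − 0.4029 = 1.10 h.

t_L ≈ 1.10 h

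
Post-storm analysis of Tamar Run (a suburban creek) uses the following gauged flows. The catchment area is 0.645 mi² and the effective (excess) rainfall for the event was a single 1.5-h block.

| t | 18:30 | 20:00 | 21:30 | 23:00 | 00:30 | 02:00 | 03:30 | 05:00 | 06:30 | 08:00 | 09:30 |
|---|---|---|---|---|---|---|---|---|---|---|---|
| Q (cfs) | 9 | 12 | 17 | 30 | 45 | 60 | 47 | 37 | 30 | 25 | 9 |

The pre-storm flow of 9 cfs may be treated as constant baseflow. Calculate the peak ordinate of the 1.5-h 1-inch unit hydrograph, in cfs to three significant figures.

Direct runoff: 0.0, 3.0, 8.0, 21.0, 36.0, 51.0, 38.0, 28.0, 21.0, 16.0, 0.0 cfs; ΣQ_DR = 222.0 cfs, peak = 51.0 cfs.
Runoff depth d = ΣQ_DR·Δt / A = 222.0 × 5400 / (0.645 mi²) = 0.8000 in.
The 1-inch UH is the DRH scaled by (1 in)/d, so U_p = 51.0 × 1/0.8000 = 63.7 cfs.

U_p ≈ 63.7 cfs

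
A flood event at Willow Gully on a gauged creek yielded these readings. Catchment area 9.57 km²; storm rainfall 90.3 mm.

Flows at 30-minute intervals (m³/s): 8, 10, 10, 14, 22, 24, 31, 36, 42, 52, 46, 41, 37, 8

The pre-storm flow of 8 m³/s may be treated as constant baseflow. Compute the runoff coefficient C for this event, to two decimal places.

C ≈ 0.56

ΣQ_DR = 269.0 m³/s; V = ΣQ_DR·Δt = 4.842 × 10^5 m³.
Runoff depth d = V / A = 50.60 mm.
C = d / P = 50.60 / 90.3 = 0.56.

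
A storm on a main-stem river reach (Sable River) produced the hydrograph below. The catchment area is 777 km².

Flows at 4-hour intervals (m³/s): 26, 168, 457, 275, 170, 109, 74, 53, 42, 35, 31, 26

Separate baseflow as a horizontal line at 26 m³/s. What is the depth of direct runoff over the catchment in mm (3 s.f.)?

d ≈ 21.4 mm

Direct runoff: 0.0, 142.0, 431.0, 249.0, 144.0, 83.0, 48.0, 27.0, 16.0, 9.0, 5.0, 0.0 m³/s; ΣQ_DR = 1154 m³/s.
V = ΣQ_DR · Δt = 1154 × 14400 s = 1.662 × 10^7 m³.
Over A = 777 km², depth = V / A = 21.4 mm.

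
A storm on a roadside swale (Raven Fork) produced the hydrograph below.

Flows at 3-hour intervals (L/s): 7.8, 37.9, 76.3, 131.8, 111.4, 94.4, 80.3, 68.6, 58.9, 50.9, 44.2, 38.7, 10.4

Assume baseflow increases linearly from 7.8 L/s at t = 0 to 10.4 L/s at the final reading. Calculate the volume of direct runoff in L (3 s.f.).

V ≈ 7.49 × 10^6 L

Direct-runoff ordinates (Q − Q_b): 0.00, 29.88, 68.07, 123.35, 102.73, 85.52, 71.20, 59.28, 49.37, 41.15, 34.23, 28.52, 0.00 L/s.
ΣQ_DR = 693.3 L/s.
With Δt = 3 h = 10800 s, V = ΣQ_DR · Δt = 693.3 × 10800 = 7.49 × 10^6 L.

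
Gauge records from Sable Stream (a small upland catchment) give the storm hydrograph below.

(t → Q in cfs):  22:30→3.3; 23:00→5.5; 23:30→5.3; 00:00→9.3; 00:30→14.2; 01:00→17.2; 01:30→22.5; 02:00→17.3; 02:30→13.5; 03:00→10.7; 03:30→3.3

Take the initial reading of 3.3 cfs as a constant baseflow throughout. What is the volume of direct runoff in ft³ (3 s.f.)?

Direct-runoff ordinates (Q − Q_b): 0.0, 2.2, 2.0, 6.0, 10.9, 13.9, 19.2, 14.0, 10.2, 7.4, 0.0 cfs.
ΣQ_DR = 85.80 cfs.
With Δt = 0.5 h = 1800 s, V = ΣQ_DR · Δt = 85.80 × 1800 = 1.54 × 10^5 ft³.

V ≈ 1.54 × 10^5 ft³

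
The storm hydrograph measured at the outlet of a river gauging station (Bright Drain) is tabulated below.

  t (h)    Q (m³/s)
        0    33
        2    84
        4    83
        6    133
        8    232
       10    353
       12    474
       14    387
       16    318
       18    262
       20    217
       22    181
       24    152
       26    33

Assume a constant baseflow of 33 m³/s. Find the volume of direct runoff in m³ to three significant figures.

Direct-runoff ordinates (Q − Q_b): 0.0, 51.0, 50.0, 100.0, 199.0, 320.0, 441.0, 354.0, 285.0, 229.0, 184.0, 148.0, 119.0, 0.0 m³/s.
ΣQ_DR = 2480 m³/s.
With Δt = 2 h = 7200 s, V = ΣQ_DR · Δt = 2480 × 7200 = 1.79 × 10^7 m³.

V ≈ 1.79 × 10^7 m³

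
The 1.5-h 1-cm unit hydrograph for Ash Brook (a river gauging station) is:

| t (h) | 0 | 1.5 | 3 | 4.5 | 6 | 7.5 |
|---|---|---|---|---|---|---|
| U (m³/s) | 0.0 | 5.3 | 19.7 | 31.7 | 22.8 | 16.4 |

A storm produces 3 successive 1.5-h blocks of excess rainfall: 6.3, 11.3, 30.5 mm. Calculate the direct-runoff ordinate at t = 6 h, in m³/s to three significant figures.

By discrete convolution, Q_j = Σ (P_i / 10 mm) · U_{j−i}.
At t = 6 h (j=4): Q = (6.3/10)·22.8 + (11.3/10)·31.7 + (30.5/10)·19.7 = 110 m³/s.

Q ≈ 110 m³/s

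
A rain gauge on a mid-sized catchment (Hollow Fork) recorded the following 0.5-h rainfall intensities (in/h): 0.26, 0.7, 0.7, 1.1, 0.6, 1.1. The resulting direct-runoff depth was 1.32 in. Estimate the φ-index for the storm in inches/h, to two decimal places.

Only the 5 blocks with intensity above φ contribute runoff: 0.7, 0.7, 1.1, 0.6, 1.1 in/h.
Σ(I−φ)·Δt = d  ⇒  (0.7+0.7+1.1+0.6+1.1 − 5φ)·0.5 = 1.32
φ = (4.200 − 1.32/0.5) / 5 = 0.31 in/h.

φ ≈ 0.31 in/h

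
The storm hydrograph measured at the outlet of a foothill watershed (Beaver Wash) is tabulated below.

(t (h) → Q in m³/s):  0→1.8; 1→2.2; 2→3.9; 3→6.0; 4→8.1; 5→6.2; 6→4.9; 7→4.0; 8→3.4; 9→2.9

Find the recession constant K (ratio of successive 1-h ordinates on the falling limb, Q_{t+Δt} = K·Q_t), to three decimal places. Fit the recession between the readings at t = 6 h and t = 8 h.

Using the recession-limb readings at t = 6 h and t = 8 h: Q falls from 4.9 to 3.4 m³/s over 2 intervals.
K = (Q₂/Q₁)^(1/2) = (3.4/4.9)^(1/2) = 0.833.

K ≈ 0.833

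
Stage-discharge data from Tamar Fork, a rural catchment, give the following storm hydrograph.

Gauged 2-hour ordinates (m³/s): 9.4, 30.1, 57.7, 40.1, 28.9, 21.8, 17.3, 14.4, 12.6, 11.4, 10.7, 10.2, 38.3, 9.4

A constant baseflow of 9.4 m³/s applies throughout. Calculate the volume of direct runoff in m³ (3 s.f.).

Direct-runoff ordinates (Q − Q_b): 0.0, 20.7, 48.3, 30.7, 19.5, 12.4, 7.9, 5.0, 3.2, 2.0, 1.3, 0.8, 28.9, 0.0 m³/s.
ΣQ_DR = 180.7 m³/s.
With Δt = 2 h = 7200 s, V = ΣQ_DR · Δt = 180.7 × 7200 = 1.30 × 10^6 m³.

V ≈ 1.30 × 10^6 m³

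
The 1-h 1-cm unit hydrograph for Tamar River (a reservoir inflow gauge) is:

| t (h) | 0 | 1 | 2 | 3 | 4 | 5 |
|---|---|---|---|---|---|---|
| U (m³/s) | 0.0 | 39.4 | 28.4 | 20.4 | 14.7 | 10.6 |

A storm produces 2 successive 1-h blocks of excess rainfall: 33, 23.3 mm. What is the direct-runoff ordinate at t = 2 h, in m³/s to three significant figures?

Q ≈ 186 m³/s

By discrete convolution, Q_j = Σ (P_i / 10 mm) · U_{j−i}.
At t = 2 h (j=2): Q = (33/10)·28.4 + (23.3/10)·39.4 = 186 m³/s.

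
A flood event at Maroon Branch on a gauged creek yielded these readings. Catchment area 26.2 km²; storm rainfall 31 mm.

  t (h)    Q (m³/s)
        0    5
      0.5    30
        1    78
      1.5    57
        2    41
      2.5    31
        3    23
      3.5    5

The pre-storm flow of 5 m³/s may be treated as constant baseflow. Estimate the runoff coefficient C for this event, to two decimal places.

ΣQ_DR = 230.0 m³/s; V = ΣQ_DR·Δt = 4.140 × 10^5 m³.
Runoff depth d = V / A = 15.80 mm.
C = d / P = 15.80 / 31 = 0.51.

C ≈ 0.51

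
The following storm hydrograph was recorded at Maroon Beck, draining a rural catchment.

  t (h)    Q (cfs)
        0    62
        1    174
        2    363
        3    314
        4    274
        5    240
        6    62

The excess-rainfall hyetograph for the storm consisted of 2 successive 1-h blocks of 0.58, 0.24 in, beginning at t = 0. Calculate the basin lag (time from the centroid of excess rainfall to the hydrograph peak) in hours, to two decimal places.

t_L ≈ 1.21 h

Centroid of excess rainfall: t_c = Σ P_i·t̄_i / ΣP_i = 0.7927 h (block centres at 0.5, 1.5 h).
Hydrograph peak occurs at t = 2 h, so basin lag t_L = 2 − 0.7927 = 1.21 h.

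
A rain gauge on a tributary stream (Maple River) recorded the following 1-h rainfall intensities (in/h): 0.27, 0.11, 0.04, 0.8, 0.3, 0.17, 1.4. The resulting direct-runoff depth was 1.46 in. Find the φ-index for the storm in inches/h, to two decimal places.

Only the 2 blocks with intensity above φ contribute runoff: 0.8, 1.4 in/h.
Σ(I−φ)·Δt = d  ⇒  (0.8+1.4 − 2φ)·1 = 1.46
φ = (2.200 − 1.46/1) / 2 = 0.37 in/h.

φ ≈ 0.37 in/h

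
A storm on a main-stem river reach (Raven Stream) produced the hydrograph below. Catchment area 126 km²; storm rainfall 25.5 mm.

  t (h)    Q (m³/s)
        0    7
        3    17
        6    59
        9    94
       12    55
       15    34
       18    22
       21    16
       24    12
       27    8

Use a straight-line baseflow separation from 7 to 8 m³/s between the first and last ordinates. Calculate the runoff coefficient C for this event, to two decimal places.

C ≈ 0.84

ΣQ_DR = 249.0 m³/s; V = ΣQ_DR·Δt = 2.689 × 10^6 m³.
Runoff depth d = V / A = 21.34 mm.
C = d / P = 21.34 / 25.5 = 0.84.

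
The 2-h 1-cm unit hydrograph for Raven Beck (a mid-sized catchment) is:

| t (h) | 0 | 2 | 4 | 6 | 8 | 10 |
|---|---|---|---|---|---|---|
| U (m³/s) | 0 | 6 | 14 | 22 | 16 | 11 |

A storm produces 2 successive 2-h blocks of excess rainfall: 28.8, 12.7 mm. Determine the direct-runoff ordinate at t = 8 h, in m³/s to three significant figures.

Q ≈ 74.0 m³/s

By discrete convolution, Q_j = Σ (P_i / 10 mm) · U_{j−i}.
At t = 8 h (j=4): Q = (28.8/10)·16 + (12.7/10)·22 = 74.0 m³/s.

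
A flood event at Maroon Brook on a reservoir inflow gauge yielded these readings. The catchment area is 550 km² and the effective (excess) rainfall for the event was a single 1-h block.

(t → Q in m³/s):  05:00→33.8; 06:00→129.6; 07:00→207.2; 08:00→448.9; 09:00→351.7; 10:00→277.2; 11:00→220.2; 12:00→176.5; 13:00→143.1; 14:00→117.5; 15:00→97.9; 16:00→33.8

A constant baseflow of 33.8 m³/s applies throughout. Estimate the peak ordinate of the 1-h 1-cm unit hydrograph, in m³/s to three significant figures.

Direct runoff: 0.0, 95.8, 173.4, 415.1, 317.9, 243.4, 186.4, 142.7, 109.3, 83.7, 64.1, 0.0 m³/s; ΣQ_DR = 1832 m³/s, peak = 415.1 m³/s.
Runoff depth d = ΣQ_DR·Δt / A = 1832 × 3600 / (550 km²) = 11.99 mm.
The 1-cm UH is the DRH scaled by (10 mm)/d, so U_p = 415.1 × 10/11.99 = 346 m³/s.

U_p ≈ 346 m³/s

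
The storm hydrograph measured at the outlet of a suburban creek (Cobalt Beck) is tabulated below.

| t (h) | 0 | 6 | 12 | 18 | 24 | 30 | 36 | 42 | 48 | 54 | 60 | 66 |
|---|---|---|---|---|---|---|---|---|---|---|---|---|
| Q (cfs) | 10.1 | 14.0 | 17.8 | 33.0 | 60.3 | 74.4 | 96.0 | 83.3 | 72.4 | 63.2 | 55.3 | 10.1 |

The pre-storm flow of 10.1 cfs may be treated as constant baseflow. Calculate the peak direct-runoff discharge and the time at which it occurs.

Subtracting baseflow gives direct-runoff ordinates: 0.0, 3.9, 7.7, 22.9, 50.2, 64.3, 85.9, 73.2, 62.3, 53.1, 45.2, 0.0 cfs.
The maximum is 85.9 cfs, occurring at the reading for t = 36 h.

Q_p = 85.9 cfs at t = 36 h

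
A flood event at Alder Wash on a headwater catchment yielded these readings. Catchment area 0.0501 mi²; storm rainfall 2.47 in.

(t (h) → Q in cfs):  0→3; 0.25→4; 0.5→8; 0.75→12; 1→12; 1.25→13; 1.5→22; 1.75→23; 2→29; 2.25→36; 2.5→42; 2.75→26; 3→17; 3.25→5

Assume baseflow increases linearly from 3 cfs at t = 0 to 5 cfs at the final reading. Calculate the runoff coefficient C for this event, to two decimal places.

C ≈ 0.61

ΣQ_DR = 196.0 cfs; V = ΣQ_DR·Δt = 1.764 × 10^5 ft³.
Runoff depth d = V / A = 1.516 in.
C = d / P = 1.516 / 2.47 = 0.61.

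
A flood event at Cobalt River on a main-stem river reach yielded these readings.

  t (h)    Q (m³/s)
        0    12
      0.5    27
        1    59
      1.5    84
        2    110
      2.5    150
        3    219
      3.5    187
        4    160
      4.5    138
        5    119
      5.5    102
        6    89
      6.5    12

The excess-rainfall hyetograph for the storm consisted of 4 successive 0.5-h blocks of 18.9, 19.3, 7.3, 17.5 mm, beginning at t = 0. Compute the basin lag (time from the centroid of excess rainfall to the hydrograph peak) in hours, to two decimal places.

t_L ≈ 2.06 h

Centroid of excess rainfall: t_c = Σ P_i·t̄_i / ΣP_i = 0.9357 h (block centres at 0.25, 0.75, 1.25, 1.75 h).
Hydrograph peak occurs at t = 3 h, so basin lag t_L = 3 − 0.9357 = 2.06 h.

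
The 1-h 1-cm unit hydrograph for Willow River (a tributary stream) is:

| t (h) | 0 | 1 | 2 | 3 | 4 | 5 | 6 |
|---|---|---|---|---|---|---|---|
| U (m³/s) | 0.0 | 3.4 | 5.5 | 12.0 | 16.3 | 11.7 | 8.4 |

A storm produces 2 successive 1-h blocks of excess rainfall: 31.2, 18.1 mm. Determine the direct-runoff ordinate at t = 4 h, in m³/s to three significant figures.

Q ≈ 72.6 m³/s

By discrete convolution, Q_j = Σ (P_i / 10 mm) · U_{j−i}.
At t = 4 h (j=4): Q = (31.2/10)·16.3 + (18.1/10)·12.0 = 72.6 m³/s.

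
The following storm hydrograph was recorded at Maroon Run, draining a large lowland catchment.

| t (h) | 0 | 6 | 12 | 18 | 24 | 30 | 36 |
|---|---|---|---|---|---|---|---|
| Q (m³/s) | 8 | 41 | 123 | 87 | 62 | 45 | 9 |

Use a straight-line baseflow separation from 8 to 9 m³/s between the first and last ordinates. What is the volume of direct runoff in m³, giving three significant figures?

V ≈ 6.81 × 10^6 m³

Direct-runoff ordinates (Q − Q_b): 0.00, 32.83, 114.67, 78.50, 53.33, 36.17, 0.00 m³/s.
ΣQ_DR = 315.5 m³/s.
With Δt = 6 h = 21600 s, V = ΣQ_DR · Δt = 315.5 × 21600 = 6.81 × 10^6 m³.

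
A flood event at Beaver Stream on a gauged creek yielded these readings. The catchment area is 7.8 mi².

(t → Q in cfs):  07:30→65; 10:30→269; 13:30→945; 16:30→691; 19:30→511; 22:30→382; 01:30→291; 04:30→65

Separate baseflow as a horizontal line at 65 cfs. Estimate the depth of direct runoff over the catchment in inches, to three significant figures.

d ≈ 1.61 in

Direct runoff: 0.0, 204.0, 880.0, 626.0, 446.0, 317.0, 226.0, 0.0 cfs; ΣQ_DR = 2699 cfs.
V = ΣQ_DR · Δt = 2699 × 10800 s = 2.915 × 10^7 ft³.
Over A = 7.8 mi², depth = V / A = 1.61 in.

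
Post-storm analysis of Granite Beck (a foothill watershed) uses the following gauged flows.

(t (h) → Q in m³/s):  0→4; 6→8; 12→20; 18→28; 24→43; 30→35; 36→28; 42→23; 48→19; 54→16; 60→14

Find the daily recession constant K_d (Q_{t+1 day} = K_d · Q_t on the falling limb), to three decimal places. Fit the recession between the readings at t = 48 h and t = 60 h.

Between t = 48 h and t = 60 h the flow falls from 19 to 14 m³/s over 2×6 h = 12 h.
Per-interval ratio K = (14/19)^(1/2) = 0.8584; K_d = K^(24/6) = 0.543.

K_d ≈ 0.543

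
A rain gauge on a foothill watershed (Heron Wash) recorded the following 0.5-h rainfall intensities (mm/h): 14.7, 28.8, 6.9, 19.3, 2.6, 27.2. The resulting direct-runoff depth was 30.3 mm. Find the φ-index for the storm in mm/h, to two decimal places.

φ ≈ 7.35 mm/h

Only the 4 blocks with intensity above φ contribute runoff: 14.7, 28.8, 19.3, 27.2 mm/h.
Σ(I−φ)·Δt = d  ⇒  (14.7+28.8+19.3+27.2 − 4φ)·0.5 = 30.3
φ = (90.00 − 30.3/0.5) / 4 = 7.35 mm/h.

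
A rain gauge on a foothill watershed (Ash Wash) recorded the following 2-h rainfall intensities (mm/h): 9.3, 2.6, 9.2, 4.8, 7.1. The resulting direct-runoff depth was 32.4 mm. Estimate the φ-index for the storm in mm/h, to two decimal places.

Only the 4 blocks with intensity above φ contribute runoff: 9.3, 9.2, 4.8, 7.1 mm/h.
Σ(I−φ)·Δt = d  ⇒  (9.3+9.2+4.8+7.1 − 4φ)·2 = 32.4
φ = (30.40 − 32.4/2) / 4 = 3.55 mm/h.

φ ≈ 3.55 mm/h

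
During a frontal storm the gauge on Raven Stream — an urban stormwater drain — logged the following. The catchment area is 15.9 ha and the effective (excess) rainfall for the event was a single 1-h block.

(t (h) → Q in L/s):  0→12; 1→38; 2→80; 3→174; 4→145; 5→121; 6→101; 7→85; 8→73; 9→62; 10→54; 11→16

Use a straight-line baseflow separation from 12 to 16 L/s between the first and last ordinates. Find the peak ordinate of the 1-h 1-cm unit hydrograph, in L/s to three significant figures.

U_p ≈ 89.6 L/s

Direct runoff: 0.00, 25.64, 67.27, 160.91, 131.55, 107.18, 86.82, 70.45, 58.09, 46.73, 38.36, 0.00 L/s; ΣQ_DR = 793.0 L/s, peak = 160.91 L/s.
Runoff depth d = ΣQ_DR·Δt / A = 793.0 × 3600 / (15.9 ha) = 17.95 mm.
The 1-cm UH is the DRH scaled by (10 mm)/d, so U_p = 160.91 × 10/17.95 = 89.6 L/s.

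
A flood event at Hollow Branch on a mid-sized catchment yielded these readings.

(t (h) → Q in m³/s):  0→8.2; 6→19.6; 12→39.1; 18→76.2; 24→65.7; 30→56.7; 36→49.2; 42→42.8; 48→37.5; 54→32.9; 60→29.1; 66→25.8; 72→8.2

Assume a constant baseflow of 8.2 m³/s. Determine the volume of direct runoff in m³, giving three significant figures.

V ≈ 8.30 × 10^6 m³

Direct-runoff ordinates (Q − Q_b): 0.0, 11.4, 30.9, 68.0, 57.5, 48.5, 41.0, 34.6, 29.3, 24.7, 20.9, 17.6, 0.0 m³/s.
ΣQ_DR = 384.4 m³/s.
With Δt = 6 h = 21600 s, V = ΣQ_DR · Δt = 384.4 × 21600 = 8.30 × 10^6 m³.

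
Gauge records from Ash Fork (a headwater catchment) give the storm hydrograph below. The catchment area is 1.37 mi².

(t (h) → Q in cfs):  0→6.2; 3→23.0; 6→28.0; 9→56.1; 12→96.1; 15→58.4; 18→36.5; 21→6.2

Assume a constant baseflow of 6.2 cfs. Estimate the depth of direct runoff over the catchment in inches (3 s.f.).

d ≈ 0.885 in

Direct runoff: 0.0, 16.8, 21.8, 49.9, 89.9, 52.2, 30.3, 0.0 cfs; ΣQ_DR = 260.9 cfs.
V = ΣQ_DR · Δt = 260.9 × 10800 s = 2.818 × 10^6 ft³.
Over A = 1.37 mi², depth = V / A = 0.885 in.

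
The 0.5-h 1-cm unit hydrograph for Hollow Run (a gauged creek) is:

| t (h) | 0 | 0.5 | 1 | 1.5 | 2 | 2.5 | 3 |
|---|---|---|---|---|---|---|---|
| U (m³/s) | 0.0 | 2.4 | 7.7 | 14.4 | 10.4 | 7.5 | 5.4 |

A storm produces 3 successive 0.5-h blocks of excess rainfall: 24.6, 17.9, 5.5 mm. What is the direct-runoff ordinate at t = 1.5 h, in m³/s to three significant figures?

By discrete convolution, Q_j = Σ (P_i / 10 mm) · U_{j−i}.
At t = 1.5 h (j=3): Q = (24.6/10)·14.4 + (17.9/10)·7.7 + (5.5/10)·2.4 = 50.5 m³/s.

Q ≈ 50.5 m³/s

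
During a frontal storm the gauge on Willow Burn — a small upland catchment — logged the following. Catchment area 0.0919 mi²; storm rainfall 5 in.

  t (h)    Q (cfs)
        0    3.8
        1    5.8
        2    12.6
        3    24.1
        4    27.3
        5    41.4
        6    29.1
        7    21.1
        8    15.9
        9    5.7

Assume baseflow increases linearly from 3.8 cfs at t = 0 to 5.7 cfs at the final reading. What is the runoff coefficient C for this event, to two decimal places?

ΣQ_DR = 139.3 cfs; V = ΣQ_DR·Δt = 5.015 × 10^5 ft³.
Runoff depth d = V / A = 2.349 in.
C = d / P = 2.349 / 5 = 0.47.

C ≈ 0.47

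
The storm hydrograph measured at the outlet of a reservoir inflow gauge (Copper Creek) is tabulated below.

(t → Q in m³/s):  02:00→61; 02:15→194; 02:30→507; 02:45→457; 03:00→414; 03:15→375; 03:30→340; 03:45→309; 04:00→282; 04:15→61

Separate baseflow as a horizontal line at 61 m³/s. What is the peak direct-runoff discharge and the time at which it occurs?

Subtracting baseflow gives direct-runoff ordinates: 0.0, 133.0, 446.0, 396.0, 353.0, 314.0, 279.0, 248.0, 221.0, 0.0 m³/s.
The maximum is 446.0 m³/s, occurring at the reading for t = 02:30.

Q_p = 446.0 m³/s at t = 02:30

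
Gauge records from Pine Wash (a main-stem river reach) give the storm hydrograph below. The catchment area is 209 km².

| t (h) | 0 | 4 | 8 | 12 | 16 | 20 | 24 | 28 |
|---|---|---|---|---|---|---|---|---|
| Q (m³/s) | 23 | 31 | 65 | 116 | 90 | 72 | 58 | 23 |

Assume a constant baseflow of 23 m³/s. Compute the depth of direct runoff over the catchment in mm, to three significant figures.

Direct runoff: 0.0, 8.0, 42.0, 93.0, 67.0, 49.0, 35.0, 0.0 m³/s; ΣQ_DR = 294.0 m³/s.
V = ΣQ_DR · Δt = 294.0 × 14400 s = 4.234 × 10^6 m³.
Over A = 209 km², depth = V / A = 20.3 mm.

d ≈ 20.3 mm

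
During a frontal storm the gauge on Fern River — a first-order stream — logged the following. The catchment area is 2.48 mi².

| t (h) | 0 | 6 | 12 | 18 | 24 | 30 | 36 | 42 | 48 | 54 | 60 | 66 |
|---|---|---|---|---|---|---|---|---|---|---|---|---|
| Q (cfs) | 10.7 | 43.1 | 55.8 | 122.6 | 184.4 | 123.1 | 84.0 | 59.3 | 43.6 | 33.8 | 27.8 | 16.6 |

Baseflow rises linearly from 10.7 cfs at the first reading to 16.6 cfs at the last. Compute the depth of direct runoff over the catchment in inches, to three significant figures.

d ≈ 2.40 in

Direct runoff: 0.00, 31.86, 44.03, 110.29, 171.55, 109.72, 70.08, 44.85, 28.61, 18.27, 11.74, 0.00 cfs; ΣQ_DR = 641.0 cfs.
V = ΣQ_DR · Δt = 641.0 × 21600 s = 1.385 × 10^7 ft³.
Over A = 2.48 mi², depth = V / A = 2.40 in.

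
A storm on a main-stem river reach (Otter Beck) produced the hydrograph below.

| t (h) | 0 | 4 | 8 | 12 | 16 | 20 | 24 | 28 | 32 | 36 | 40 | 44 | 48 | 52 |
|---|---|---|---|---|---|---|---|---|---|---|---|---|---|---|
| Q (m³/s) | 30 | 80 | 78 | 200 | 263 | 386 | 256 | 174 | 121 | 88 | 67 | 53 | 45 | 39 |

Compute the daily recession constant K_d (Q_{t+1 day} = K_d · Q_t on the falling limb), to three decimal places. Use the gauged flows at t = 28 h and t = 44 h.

Between t = 28 h and t = 44 h the flow falls from 174 to 53 m³/s over 4×4 h = 16 h.
Per-interval ratio K = (53/174)^(1/4) = 0.7429; K_d = K^(24/4) = 0.168.

K_d ≈ 0.168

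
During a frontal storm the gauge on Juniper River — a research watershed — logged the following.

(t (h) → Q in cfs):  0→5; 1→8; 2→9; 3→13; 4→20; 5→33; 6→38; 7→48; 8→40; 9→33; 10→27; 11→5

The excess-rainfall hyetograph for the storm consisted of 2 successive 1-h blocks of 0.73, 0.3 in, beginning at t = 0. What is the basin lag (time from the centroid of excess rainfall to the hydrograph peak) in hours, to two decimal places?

Centroid of excess rainfall: t_c = Σ P_i·t̄_i / ΣP_i = 0.7913 h (block centres at 0.5, 1.5 h).
Hydrograph peak occurs at t = 7 h, so basin lag t_L = 7 − 0.7913 = 6.21 h.

t_L ≈ 6.21 h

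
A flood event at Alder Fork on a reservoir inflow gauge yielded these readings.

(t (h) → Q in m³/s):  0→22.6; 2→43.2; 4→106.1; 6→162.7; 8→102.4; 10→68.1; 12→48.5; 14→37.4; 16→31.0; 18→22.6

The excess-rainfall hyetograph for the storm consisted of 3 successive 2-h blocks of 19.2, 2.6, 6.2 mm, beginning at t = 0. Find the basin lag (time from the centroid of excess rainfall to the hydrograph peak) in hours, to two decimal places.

Centroid of excess rainfall: t_c = Σ P_i·t̄_i / ΣP_i = 2.0714 h (block centres at 1, 3, 5 h).
Hydrograph peak occurs at t = 6 h, so basin lag t_L = 6 − 2.0714 = 3.93 h.

t_L ≈ 3.93 h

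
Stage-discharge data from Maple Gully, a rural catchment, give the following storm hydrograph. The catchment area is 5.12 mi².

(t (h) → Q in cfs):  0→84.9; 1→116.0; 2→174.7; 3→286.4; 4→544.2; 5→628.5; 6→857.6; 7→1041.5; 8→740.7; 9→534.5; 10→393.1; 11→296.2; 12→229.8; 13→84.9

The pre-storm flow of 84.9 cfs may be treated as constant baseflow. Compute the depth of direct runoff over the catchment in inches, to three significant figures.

Direct runoff: 0.0, 31.1, 89.8, 201.5, 459.3, 543.6, 772.7, 956.6, 655.8, 449.6, 308.2, 211.3, 144.9, 0.0 cfs; ΣQ_DR = 4824 cfs.
V = ΣQ_DR · Δt = 4824 × 3600 s = 1.737 × 10^7 ft³.
Over A = 5.12 mi², depth = V / A = 1.46 in.

d ≈ 1.46 in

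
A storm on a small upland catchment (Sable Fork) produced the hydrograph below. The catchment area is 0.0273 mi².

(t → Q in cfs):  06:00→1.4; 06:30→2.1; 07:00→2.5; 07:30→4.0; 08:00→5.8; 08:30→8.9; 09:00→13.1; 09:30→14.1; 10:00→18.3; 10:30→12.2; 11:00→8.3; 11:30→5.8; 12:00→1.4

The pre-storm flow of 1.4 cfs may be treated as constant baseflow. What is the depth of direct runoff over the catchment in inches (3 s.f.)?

d ≈ 2.26 in

Direct runoff: 0.0, 0.7, 1.1, 2.6, 4.4, 7.5, 11.7, 12.7, 16.9, 10.8, 6.9, 4.4, 0.0 cfs; ΣQ_DR = 79.70 cfs.
V = ΣQ_DR · Δt = 79.70 × 1800 s = 1.435 × 10^5 ft³.
Over A = 0.0273 mi², depth = V / A = 2.26 in.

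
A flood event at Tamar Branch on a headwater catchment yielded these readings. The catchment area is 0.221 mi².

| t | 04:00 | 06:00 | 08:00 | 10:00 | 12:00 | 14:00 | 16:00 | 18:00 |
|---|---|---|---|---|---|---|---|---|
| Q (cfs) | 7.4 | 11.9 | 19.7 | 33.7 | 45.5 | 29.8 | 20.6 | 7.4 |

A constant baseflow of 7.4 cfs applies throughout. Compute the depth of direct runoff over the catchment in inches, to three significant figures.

Direct runoff: 0.0, 4.5, 12.3, 26.3, 38.1, 22.4, 13.2, 0.0 cfs; ΣQ_DR = 116.8 cfs.
V = ΣQ_DR · Δt = 116.8 × 7200 s = 8.410 × 10^5 ft³.
Over A = 0.221 mi², depth = V / A = 1.64 in.

d ≈ 1.64 in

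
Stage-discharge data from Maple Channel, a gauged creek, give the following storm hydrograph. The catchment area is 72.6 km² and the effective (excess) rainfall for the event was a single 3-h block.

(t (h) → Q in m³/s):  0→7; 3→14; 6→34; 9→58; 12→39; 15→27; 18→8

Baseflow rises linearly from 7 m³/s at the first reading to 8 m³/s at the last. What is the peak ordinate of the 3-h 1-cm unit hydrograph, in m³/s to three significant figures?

Direct runoff: 0.00, 6.83, 26.67, 50.50, 31.33, 19.17, 0.00 m³/s; ΣQ_DR = 134.5 m³/s, peak = 50.50 m³/s.
Runoff depth d = ΣQ_DR·Δt / A = 134.5 × 10800 / (72.6 km²) = 20.01 mm.
The 1-cm UH is the DRH scaled by (10 mm)/d, so U_p = 50.50 × 10/20.01 = 25.2 m³/s.

U_p ≈ 25.2 m³/s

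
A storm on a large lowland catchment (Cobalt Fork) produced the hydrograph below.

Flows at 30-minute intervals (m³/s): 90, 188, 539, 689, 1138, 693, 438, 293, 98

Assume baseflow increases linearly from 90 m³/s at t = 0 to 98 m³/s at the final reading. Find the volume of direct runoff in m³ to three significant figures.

V ≈ 5.98 × 10^6 m³

Direct-runoff ordinates (Q − Q_b): 0.00, 97.00, 447.00, 596.00, 1044.00, 598.00, 342.00, 196.00, 0.00 m³/s.
ΣQ_DR = 3320 m³/s.
With Δt = 0.5 h = 1800 s, V = ΣQ_DR · Δt = 3320 × 1800 = 5.98 × 10^6 m³.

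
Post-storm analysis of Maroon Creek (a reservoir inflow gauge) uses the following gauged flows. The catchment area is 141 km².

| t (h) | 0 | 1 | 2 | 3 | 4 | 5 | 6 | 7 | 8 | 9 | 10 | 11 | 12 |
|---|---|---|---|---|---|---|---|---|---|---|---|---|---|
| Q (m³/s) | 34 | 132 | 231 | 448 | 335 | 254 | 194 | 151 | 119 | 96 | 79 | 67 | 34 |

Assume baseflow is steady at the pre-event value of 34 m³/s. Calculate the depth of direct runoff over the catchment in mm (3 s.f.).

d ≈ 44.2 mm

Direct runoff: 0.0, 98.0, 197.0, 414.0, 301.0, 220.0, 160.0, 117.0, 85.0, 62.0, 45.0, 33.0, 0.0 m³/s; ΣQ_DR = 1732 m³/s.
V = ΣQ_DR · Δt = 1732 × 3600 s = 6.235 × 10^6 m³.
Over A = 141 km², depth = V / A = 44.2 mm.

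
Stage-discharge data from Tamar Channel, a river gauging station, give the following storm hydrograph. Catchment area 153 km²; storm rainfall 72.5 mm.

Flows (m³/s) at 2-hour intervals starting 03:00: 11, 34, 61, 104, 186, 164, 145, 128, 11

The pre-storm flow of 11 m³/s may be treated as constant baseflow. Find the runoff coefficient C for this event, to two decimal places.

C ≈ 0.48

ΣQ_DR = 745.0 m³/s; V = ΣQ_DR·Δt = 5.364 × 10^6 m³.
Runoff depth d = V / A = 35.06 mm.
C = d / P = 35.06 / 72.5 = 0.48.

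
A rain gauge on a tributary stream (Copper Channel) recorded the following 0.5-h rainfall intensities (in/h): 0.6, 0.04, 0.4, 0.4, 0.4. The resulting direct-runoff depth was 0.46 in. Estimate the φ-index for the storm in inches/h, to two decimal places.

φ ≈ 0.22 in/h

Only the 4 blocks with intensity above φ contribute runoff: 0.6, 0.4, 0.4, 0.4 in/h.
Σ(I−φ)·Δt = d  ⇒  (0.6+0.4+0.4+0.4 − 4φ)·0.5 = 0.46
φ = (1.800 − 0.46/0.5) / 4 = 0.22 in/h.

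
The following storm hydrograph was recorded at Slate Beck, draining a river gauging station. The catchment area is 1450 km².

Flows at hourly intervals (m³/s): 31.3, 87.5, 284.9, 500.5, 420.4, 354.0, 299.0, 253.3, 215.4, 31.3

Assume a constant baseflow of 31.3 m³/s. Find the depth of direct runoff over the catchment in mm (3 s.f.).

Direct runoff: 0.0, 56.2, 253.6, 469.2, 389.1, 322.7, 267.7, 222.0, 184.1, 0.0 m³/s; ΣQ_DR = 2165 m³/s.
V = ΣQ_DR · Δt = 2165 × 3600 s = 7.793 × 10^6 m³.
Over A = 1450 km², depth = V / A = 5.37 mm.

d ≈ 5.37 mm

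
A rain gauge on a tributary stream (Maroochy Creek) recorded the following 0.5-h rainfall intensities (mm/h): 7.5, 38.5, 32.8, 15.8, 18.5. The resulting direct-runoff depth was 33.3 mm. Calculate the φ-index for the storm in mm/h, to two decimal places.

Only the 4 blocks with intensity above φ contribute runoff: 38.5, 32.8, 15.8, 18.5 mm/h.
Σ(I−φ)·Δt = d  ⇒  (38.5+32.8+15.8+18.5 − 4φ)·0.5 = 33.3
φ = (105.6 − 33.3/0.5) / 4 = 9.75 mm/h.

φ ≈ 9.75 mm/h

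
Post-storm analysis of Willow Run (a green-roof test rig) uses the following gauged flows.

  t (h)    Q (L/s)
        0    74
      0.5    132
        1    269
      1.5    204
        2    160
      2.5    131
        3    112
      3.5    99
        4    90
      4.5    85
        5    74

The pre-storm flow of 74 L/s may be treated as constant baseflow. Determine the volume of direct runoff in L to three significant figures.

V ≈ 1.11 × 10^6 L

Direct-runoff ordinates (Q − Q_b): 0.0, 58.0, 195.0, 130.0, 86.0, 57.0, 38.0, 25.0, 16.0, 11.0, 0.0 L/s.
ΣQ_DR = 616.0 L/s.
With Δt = 0.5 h = 1800 s, V = ΣQ_DR · Δt = 616.0 × 1800 = 1.11 × 10^6 L.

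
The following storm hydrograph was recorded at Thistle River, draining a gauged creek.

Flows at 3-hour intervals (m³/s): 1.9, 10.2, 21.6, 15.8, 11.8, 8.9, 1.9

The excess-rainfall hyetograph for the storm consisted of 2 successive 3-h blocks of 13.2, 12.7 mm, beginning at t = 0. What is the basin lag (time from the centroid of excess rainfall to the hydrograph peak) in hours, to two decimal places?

t_L ≈ 3.03 h

Centroid of excess rainfall: t_c = Σ P_i·t̄_i / ΣP_i = 2.9710 h (block centres at 1.5, 4.5 h).
Hydrograph peak occurs at t = 6 h, so basin lag t_L = 6 − 2.9710 = 3.03 h.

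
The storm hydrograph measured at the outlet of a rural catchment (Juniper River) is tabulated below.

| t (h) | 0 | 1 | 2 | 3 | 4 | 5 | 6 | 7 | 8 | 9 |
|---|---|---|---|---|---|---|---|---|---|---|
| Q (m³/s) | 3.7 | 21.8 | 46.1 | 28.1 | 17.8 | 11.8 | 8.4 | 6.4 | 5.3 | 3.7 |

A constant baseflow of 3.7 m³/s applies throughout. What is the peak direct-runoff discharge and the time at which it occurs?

Q_p = 42.4 m³/s at t = 2 h

Subtracting baseflow gives direct-runoff ordinates: 0.0, 18.1, 42.4, 24.4, 14.1, 8.1, 4.7, 2.7, 1.6, 0.0 m³/s.
The maximum is 42.4 m³/s, occurring at the reading for t = 2 h.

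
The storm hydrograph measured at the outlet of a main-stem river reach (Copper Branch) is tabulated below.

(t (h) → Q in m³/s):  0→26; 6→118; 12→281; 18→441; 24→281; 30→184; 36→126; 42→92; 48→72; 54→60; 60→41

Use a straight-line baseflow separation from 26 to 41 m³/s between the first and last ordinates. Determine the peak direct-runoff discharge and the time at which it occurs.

Subtracting baseflow gives direct-runoff ordinates: 0.00, 90.50, 252.00, 410.50, 249.00, 150.50, 91.00, 55.50, 34.00, 20.50, 0.00 m³/s.
The maximum is 410.50 m³/s, occurring at the reading for t = 18 h.

Q_p = 410.50 m³/s at t = 18 h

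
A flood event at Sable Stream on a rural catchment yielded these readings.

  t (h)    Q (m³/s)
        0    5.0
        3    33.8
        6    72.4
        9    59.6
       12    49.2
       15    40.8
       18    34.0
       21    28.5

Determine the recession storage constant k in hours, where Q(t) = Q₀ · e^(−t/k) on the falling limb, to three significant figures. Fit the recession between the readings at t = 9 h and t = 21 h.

On the falling limb, Q drops from 59.6 to 28.5 m³/s between t = 9 h and t = 21 h (Δt = 12 h).
k = −Δt / ln(Q₂/Q₁) = −12 / ln(28.5/59.6) = 16.3 h.

k ≈ 16.3 h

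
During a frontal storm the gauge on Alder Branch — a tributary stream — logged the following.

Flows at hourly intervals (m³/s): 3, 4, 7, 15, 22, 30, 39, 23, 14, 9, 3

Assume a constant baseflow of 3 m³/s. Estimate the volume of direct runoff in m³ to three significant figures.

Direct-runoff ordinates (Q − Q_b): 0.0, 1.0, 4.0, 12.0, 19.0, 27.0, 36.0, 20.0, 11.0, 6.0, 0.0 m³/s.
ΣQ_DR = 136.0 m³/s.
With Δt = 1 h = 3600 s, V = ΣQ_DR · Δt = 136.0 × 3600 = 4.90 × 10^5 m³.

V ≈ 4.90 × 10^5 m³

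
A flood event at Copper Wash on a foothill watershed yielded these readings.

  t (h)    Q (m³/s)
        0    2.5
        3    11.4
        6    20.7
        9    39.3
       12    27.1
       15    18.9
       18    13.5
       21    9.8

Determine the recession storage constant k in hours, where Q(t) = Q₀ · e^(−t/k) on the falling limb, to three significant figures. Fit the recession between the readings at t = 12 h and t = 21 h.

k ≈ 8.85 h

On the falling limb, Q drops from 27.1 to 9.8 m³/s between t = 12 h and t = 21 h (Δt = 9 h).
k = −Δt / ln(Q₂/Q₁) = −9 / ln(9.8/27.1) = 8.85 h.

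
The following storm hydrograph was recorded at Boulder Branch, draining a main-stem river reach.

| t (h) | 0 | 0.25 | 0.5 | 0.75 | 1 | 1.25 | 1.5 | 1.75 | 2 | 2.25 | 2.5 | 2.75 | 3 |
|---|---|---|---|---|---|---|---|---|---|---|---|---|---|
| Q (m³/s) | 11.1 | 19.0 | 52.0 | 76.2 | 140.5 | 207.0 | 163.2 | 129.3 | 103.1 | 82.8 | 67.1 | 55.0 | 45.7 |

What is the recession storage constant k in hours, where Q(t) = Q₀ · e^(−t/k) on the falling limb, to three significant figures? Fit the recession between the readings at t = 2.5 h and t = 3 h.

On the falling limb, Q drops from 67.1 to 45.7 m³/s between t = 2.5 h and t = 3 h (Δt = 0.5 h).
k = −Δt / ln(Q₂/Q₁) = −0.5 / ln(45.7/67.1) = 1.30 h.

k ≈ 1.30 h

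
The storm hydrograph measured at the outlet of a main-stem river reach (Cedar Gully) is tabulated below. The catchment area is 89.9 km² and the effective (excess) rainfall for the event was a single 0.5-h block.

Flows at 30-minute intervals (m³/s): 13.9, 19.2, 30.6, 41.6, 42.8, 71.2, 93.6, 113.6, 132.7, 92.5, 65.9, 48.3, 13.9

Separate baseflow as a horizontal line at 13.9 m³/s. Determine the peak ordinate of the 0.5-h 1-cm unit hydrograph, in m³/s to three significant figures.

U_p ≈ 99.0 m³/s

Direct runoff: 0.0, 5.3, 16.7, 27.7, 28.9, 57.3, 79.7, 99.7, 118.8, 78.6, 52.0, 34.4, 0.0 m³/s; ΣQ_DR = 599.1 m³/s, peak = 118.8 m³/s.
Runoff depth d = ΣQ_DR·Δt / A = 599.1 × 1800 / (89.9 km²) = 12.00 mm.
The 1-cm UH is the DRH scaled by (10 mm)/d, so U_p = 118.8 × 10/12.00 = 99.0 m³/s.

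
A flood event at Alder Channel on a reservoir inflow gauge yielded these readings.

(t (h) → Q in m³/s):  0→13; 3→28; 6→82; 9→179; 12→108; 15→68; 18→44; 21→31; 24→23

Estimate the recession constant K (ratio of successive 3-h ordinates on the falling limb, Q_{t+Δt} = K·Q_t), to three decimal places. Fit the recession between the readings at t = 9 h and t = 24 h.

K ≈ 0.663

Using the recession-limb readings at t = 9 h and t = 24 h: Q falls from 179 to 23 m³/s over 5 intervals.
K = (Q₂/Q₁)^(1/5) = (23/179)^(1/5) = 0.663.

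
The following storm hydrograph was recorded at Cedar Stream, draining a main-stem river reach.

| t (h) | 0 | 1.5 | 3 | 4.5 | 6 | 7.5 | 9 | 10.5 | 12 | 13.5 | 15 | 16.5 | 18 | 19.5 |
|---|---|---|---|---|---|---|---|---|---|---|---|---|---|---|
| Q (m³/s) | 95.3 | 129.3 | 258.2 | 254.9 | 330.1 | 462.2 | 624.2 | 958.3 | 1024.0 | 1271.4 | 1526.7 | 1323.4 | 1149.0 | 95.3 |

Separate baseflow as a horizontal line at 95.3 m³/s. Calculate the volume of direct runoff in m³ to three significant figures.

Direct-runoff ordinates (Q − Q_b): 0.0, 34.0, 162.9, 159.6, 234.8, 366.9, 528.9, 863.0, 928.7, 1176.1, 1431.4, 1228.1, 1053.7, 0.0 m³/s.
ΣQ_DR = 8168 m³/s.
With Δt = 1.5 h = 5400 s, V = ΣQ_DR · Δt = 8168 × 5400 = 4.41 × 10^7 m³.

V ≈ 4.41 × 10^7 m³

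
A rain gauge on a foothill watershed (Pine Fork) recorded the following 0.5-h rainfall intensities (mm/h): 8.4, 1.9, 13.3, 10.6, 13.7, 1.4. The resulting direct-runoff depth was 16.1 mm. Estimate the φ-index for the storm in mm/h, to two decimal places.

Only the 4 blocks with intensity above φ contribute runoff: 8.4, 13.3, 10.6, 13.7 mm/h.
Σ(I−φ)·Δt = d  ⇒  (8.4+13.3+10.6+13.7 − 4φ)·0.5 = 16.1
φ = (46.00 − 16.1/0.5) / 4 = 3.45 mm/h.

φ ≈ 3.45 mm/h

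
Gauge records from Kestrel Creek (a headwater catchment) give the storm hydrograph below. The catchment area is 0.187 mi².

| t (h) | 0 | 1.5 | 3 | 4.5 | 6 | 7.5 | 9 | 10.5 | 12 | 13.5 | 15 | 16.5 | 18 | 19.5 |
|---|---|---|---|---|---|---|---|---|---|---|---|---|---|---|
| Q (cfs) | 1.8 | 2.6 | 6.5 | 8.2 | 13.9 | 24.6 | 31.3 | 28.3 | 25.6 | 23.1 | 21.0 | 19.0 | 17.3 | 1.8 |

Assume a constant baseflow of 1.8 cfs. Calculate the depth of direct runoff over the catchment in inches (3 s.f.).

d ≈ 2.48 in

Direct runoff: 0.0, 0.8, 4.7, 6.4, 12.1, 22.8, 29.5, 26.5, 23.8, 21.3, 19.2, 17.2, 15.5, 0.0 cfs; ΣQ_DR = 199.8 cfs.
V = ΣQ_DR · Δt = 199.8 × 5400 s = 1.079 × 10^6 ft³.
Over A = 0.187 mi², depth = V / A = 2.48 in.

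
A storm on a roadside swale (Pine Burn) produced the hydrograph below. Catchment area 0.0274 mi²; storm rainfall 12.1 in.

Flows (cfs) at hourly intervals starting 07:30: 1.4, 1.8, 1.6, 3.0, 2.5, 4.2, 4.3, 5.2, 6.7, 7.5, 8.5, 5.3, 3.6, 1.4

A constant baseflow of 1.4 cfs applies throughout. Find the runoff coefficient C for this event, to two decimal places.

ΣQ_DR = 37.40 cfs; V = ΣQ_DR·Δt = 1.346 × 10^5 ft³.
Runoff depth d = V / A = 2.115 in.
C = d / P = 2.115 / 12.1 = 0.17.

C ≈ 0.17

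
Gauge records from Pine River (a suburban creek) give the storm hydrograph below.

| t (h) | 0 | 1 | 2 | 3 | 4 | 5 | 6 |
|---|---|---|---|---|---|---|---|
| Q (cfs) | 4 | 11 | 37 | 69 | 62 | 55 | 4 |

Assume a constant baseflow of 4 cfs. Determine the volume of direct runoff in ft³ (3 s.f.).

V ≈ 7.70 × 10^5 ft³

Direct-runoff ordinates (Q − Q_b): 0.0, 7.0, 33.0, 65.0, 58.0, 51.0, 0.0 cfs.
ΣQ_DR = 214.0 cfs.
With Δt = 1 h = 3600 s, V = ΣQ_DR · Δt = 214.0 × 3600 = 7.70 × 10^5 ft³.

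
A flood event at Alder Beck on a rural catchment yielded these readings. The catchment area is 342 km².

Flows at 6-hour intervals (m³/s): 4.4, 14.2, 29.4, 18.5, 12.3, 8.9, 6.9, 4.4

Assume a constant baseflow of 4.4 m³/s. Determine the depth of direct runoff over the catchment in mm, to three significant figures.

d ≈ 4.03 mm

Direct runoff: 0.0, 9.8, 25.0, 14.1, 7.9, 4.5, 2.5, 0.0 m³/s; ΣQ_DR = 63.80 m³/s.
V = ΣQ_DR · Δt = 63.80 × 21600 s = 1.378 × 10^6 m³.
Over A = 342 km², depth = V / A = 4.03 mm.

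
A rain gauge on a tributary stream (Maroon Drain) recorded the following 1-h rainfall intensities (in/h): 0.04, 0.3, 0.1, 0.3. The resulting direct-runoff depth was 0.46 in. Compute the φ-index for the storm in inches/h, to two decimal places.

φ ≈ 0.08 in/h

Only the 3 blocks with intensity above φ contribute runoff: 0.3, 0.1, 0.3 in/h.
Σ(I−φ)·Δt = d  ⇒  (0.3+0.1+0.3 − 3φ)·1 = 0.46
φ = (0.7000 − 0.46/1) / 3 = 0.08 in/h.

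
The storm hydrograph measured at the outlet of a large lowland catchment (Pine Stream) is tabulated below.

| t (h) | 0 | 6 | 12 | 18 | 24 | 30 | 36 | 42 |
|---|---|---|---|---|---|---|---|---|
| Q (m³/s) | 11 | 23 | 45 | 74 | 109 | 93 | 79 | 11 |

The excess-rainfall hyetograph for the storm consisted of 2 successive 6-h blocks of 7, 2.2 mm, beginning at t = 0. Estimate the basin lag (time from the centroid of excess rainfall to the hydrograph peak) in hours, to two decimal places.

t_L ≈ 19.57 h

Centroid of excess rainfall: t_c = Σ P_i·t̄_i / ΣP_i = 4.4348 h (block centres at 3, 9 h).
Hydrograph peak occurs at t = 24 h, so basin lag t_L = 24 − 4.4348 = 19.57 h.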